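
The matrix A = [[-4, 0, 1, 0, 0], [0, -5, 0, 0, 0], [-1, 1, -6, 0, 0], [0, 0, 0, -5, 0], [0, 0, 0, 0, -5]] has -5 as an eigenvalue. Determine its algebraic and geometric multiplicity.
The characteristic polynomial is (x + 5)^5, so the factor x + 5 appears with exponent 5: the algebraic multiplicity is 5.

rank(A + 5I) = 2, so the eigenspace has dimension 5 - 2 = 3: the geometric multiplicity is 3.

Since 3 < 5, A is not diagonalizable.

algebraic multiplicity 5, geometric multiplicity 3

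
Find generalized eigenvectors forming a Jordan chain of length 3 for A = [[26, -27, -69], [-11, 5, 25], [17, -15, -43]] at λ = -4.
v_1 = [[2, 0, 1]]^T, v_2 = [[-9, 3, -5]]^T, v_3 = [[-6, 1, -3]]^T

We seek v_1 ∈ ker((A + 4I)^3) \ ker((A + 4I)^2), then set v_{i+1} = (A + 4I) v_i.

One such chain is v_1 = [[2, 0, 1]]^T, v_2 = [[-9, 3, -5]]^T, v_3 = [[-6, 1, -3]]^T. Check: (A + 4I) v_3 = [[0, 0, 0]]^T = 0.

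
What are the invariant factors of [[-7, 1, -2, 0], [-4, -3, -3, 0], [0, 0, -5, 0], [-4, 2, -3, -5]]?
The Jordan structure of A has elementary divisors (x + 5)^3, (x + 5). Arranging the block sizes at each eigenvalue in decreasing order and taking row products gives the invariant factors.

Invariant factors (smallest first, each dividing the next): x + 5, (x + 5)^3.

Check: the last factor (x + 5)^3 is the minimal polynomial, and the product (x + 5)^4 is the characteristic polynomial.

x + 5, (x + 5)^3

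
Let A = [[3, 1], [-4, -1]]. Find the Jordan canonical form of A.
The characteristic polynomial is det(xI - A) = (x - 1)^2, so the eigenvalues are 1 (algebraic multiplicity 2).

For λ = 1: rank(A - I) = 1, rank((A - I)^2) = 0. The eigenspace has dimension 2 - 1 = 1, so there is 1 Jordan block; the rank sequence gives block sizes [2].

Assembling the blocks gives the Jordan form J above.

J = [[1, 1], [0, 1]]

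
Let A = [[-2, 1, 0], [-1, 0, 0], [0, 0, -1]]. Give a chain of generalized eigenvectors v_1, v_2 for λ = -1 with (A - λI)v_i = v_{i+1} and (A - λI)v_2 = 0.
v_1 = [[2, 1, 0]]^T, v_2 = [[-1, -1, 0]]^T

We seek v_1 ∈ ker((A + I)^2) \ ker(A + I), then set v_{i+1} = (A + I) v_i.

One such chain is v_1 = [[2, 1, 0]]^T, v_2 = [[-1, -1, 0]]^T. Check: (A + I) v_2 = [[0, 0, 0]]^T = 0.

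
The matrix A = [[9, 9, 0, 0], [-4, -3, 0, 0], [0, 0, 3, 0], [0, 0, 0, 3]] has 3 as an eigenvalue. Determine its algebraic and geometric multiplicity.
The characteristic polynomial is (x - 3)^4, so the factor x - 3 appears with exponent 4: the algebraic multiplicity is 4.

rank(A - 3I) = 1, so the eigenspace has dimension 4 - 1 = 3: the geometric multiplicity is 3.

Since 3 < 4, A is not diagonalizable.

algebraic multiplicity 4, geometric multiplicity 3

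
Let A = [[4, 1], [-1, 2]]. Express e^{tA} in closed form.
e^{tA} = [[(t + 1)*e^{3*t}, t*e^{3*t}], [-t*e^{3*t}, (1 - t)*e^{3*t}]]

A has Jordan form J = [[3, 1], [0, 3]] with A = PJP^{-1}, so e^{tA} = P e^{tJ} P^{-1}.

For a Jordan block J_k(λ), e^{tJ_k(λ)} = e^{λt} · (I + tN + t^2 N^2/2! + ... + t^{k-1} N^{k-1}/(k-1)!) where N is the nilpotent superdiagonal part.

Assembling the blocks and conjugating back gives the entries of e^{tA} as shown above.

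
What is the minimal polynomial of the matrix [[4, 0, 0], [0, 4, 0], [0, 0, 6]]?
The characteristic polynomial factors as (x - 6)(x - 4)^2. The minimal polynomial is ∏(x - λ)^{k_λ} where k_λ is the size of the largest Jordan block at λ.

For λ = 4: rank(A - 4I) = 1, and the largest Jordan block has size 1 (the smallest k with rank((A - 4I)^k) = rank((A - 4I)^(k+1))).
For λ = 6: rank(A - 6I) = 2, and the largest Jordan block has size 1 (the smallest k with rank((A - 6I)^k) = rank((A - 6I)^(k+1))).

So m_A(x) = (x - 6)(x - 4).

m_A(x) = (x - 6)(x - 4)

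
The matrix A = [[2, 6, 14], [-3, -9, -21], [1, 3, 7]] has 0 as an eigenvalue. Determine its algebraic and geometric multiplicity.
The characteristic polynomial is x^3, so the factor x appears with exponent 3: the algebraic multiplicity is 3.

rank(A) = 1, so the eigenspace has dimension 3 - 1 = 2: the geometric multiplicity is 2.

Since 2 < 3, A is not diagonalizable.

algebraic multiplicity 3, geometric multiplicity 2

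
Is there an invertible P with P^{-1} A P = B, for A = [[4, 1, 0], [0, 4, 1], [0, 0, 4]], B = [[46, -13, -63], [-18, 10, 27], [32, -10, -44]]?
Two matrices over a field are similar if and only if they have the same invariant factors.

Both A and B have characteristic polynomial (x - 4)^3 and minimal polynomial (x - 4)^3. Computing further, both have invariant factors (x - 4)^3. Hence A and B are similar.

Yes.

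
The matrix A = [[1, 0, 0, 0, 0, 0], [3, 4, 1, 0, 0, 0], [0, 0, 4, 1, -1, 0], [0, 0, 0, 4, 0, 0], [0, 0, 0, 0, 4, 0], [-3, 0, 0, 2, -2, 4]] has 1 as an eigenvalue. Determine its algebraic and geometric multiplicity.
algebraic multiplicity 1, geometric multiplicity 1

The characteristic polynomial is (x - 4)^5(x - 1), so the factor x - 1 appears with exponent 1: the algebraic multiplicity is 1.

rank(A - I) = 5, so the eigenspace has dimension 6 - 5 = 1: the geometric multiplicity is 1.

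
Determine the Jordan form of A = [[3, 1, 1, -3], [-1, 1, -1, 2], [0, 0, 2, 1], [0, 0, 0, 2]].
J = [[2, 1, 0, 0], [0, 2, 0, 0], [0, 0, 2, 1], [0, 0, 0, 2]]

The characteristic polynomial is det(xI - A) = (x - 2)^4, so the eigenvalues are 2 (algebraic multiplicity 4).

For λ = 2: rank(A - 2I) = 2, rank((A - 2I)^2) = 0. The eigenspace has dimension 4 - 2 = 2, so there are 2 Jordan blocks; the rank sequence gives block sizes [2, 2].

Assembling the blocks gives the Jordan form J above.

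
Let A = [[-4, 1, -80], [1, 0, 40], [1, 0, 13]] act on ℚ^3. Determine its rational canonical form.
The invariant factors of A (the non-unit diagonal entries of the Smith normal form of xI - A over ℚ[x]) are (x - 3)^3, each dividing the next. The characteristic polynomial is their product, (x - 3)^3.

The rational canonical form is the block-diagonal matrix of companion matrices C(f_i):
R = [[0, 0, 27], [1, 0, -27], [0, 1, 9]].

R = [[0, 0, 27], [1, 0, -27], [0, 1, 9]]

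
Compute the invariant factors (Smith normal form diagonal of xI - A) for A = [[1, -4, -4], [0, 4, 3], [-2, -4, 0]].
(x - 2)^2(x - 1)

The Jordan structure of A has elementary divisors (x - 1), (x - 2)^2. Arranging the block sizes at each eigenvalue in decreasing order and taking row products gives the invariant factors.

Invariant factors (smallest first, each dividing the next): (x - 2)^2(x - 1).

Check: the last factor (x - 2)^2(x - 1) is the minimal polynomial, and the product (x - 2)^2(x - 1) is the characteristic polynomial.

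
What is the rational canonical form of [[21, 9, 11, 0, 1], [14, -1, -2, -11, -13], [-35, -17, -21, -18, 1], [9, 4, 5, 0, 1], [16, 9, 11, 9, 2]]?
R = [[0, 0, 0, 0, -6], [1, 0, 0, 0, -5], [0, 1, 0, 0, 2], [0, 0, 1, 0, 3], [0, 0, 0, 1, 1]]

The invariant factors of A (the non-unit diagonal entries of the Smith normal form of xI - A over ℚ[x]) are (x - 2)(x + 1)(x^3 - x - 3), each dividing the next. The characteristic polynomial is their product, (x - 2)(x + 1)(x^3 - x - 3).

The rational canonical form is the block-diagonal matrix of companion matrices C(f_i):
R = [[0, 0, 0, 0, -6], [1, 0, 0, 0, -5], [0, 1, 0, 0, 2], [0, 0, 1, 0, 3], [0, 0, 0, 1, 1]].

Note the characteristic polynomial does not split into linear factors over ℚ, so A has no Jordan form over ℚ; the rational canonical form exists over any field.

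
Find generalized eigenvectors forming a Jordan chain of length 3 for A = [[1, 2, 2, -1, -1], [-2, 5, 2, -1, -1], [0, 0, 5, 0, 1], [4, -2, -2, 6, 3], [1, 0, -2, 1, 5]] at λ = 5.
We seek v_1 ∈ ker((A - 5I)^3) \ ker((A - 5I)^2), then set v_{i+1} = (A - 5I) v_i.

One such chain is v_1 = [[0, 0, 0, 1, 0]]^T, v_2 = [[-1, -1, 0, 1, 1]]^T, v_3 = [[0, 0, 1, 2, 0]]^T. Check: (A - 5I) v_3 = [[0, 0, 0, 0, 0]]^T = 0.

v_1 = [[0, 0, 0, 1, 0]]^T, v_2 = [[-1, -1, 0, 1, 1]]^T, v_3 = [[0, 0, 1, 2, 0]]^T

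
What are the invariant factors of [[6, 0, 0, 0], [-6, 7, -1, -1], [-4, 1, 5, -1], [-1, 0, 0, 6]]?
x - 6, (x - 6)^3

The Jordan structure of A has elementary divisors (x - 6)^3, (x - 6). Arranging the block sizes at each eigenvalue in decreasing order and taking row products gives the invariant factors.

Invariant factors (smallest first, each dividing the next): x - 6, (x - 6)^3.

Check: the last factor (x - 6)^3 is the minimal polynomial, and the product (x - 6)^4 is the characteristic polynomial.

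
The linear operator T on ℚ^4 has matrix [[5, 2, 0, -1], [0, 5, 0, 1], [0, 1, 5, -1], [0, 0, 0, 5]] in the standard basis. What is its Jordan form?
The characteristic polynomial is det(xI - A) = (x - 5)^4, so the eigenvalues are 5 (algebraic multiplicity 4).

For λ = 5: rank(A - 5I) = 2, rank((A - 5I)^2) = 1, rank((A - 5I)^3) = 0. The eigenspace has dimension 4 - 2 = 2, so there are 2 Jordan blocks; the rank sequence gives block sizes [3, 1].

Assembling the blocks gives the Jordan form J above.

J = [[5, 1, 0, 0], [0, 5, 1, 0], [0, 0, 5, 0], [0, 0, 0, 5]]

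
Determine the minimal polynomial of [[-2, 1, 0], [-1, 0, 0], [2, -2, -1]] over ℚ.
The characteristic polynomial factors as (x + 1)^3. The minimal polynomial is ∏(x - λ)^{k_λ} where k_λ is the size of the largest Jordan block at λ.

For λ = -1: rank(A + I) = 1, and the largest Jordan block has size 2 (the smallest k with rank((A + I)^k) = rank((A + I)^(k+1))).

So m_A(x) = (x + 1)^2.

m_A(x) = (x + 1)^2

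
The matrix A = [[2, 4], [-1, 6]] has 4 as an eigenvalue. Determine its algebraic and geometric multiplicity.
algebraic multiplicity 2, geometric multiplicity 1

The characteristic polynomial is (x - 4)^2, so the factor x - 4 appears with exponent 2: the algebraic multiplicity is 2.

rank(A - 4I) = 1, so the eigenspace has dimension 2 - 1 = 1: the geometric multiplicity is 1.

Since 1 < 2, A is not diagonalizable.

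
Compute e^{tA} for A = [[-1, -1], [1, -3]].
A has Jordan form J = [[-2, 1], [0, -2]] with A = PJP^{-1}, so e^{tA} = P e^{tJ} P^{-1}.

For a Jordan block J_k(λ), e^{tJ_k(λ)} = e^{λt} · (I + tN + t^2 N^2/2! + ... + t^{k-1} N^{k-1}/(k-1)!) where N is the nilpotent superdiagonal part.

Assembling the blocks and conjugating back gives the entries of e^{tA} as shown above.

e^{tA} = [[(t + 1)*e^{-2*t}, -t*e^{-2*t}], [t*e^{-2*t}, (1 - t)*e^{-2*t}]]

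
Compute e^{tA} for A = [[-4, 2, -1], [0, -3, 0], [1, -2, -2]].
e^{tA} = [[(1 - t)*e^{-3*t}, 2*t*e^{-3*t}, -t*e^{-3*t}], [0, e^{-3*t}, 0], [t*e^{-3*t}, -2*t*e^{-3*t}, (t + 1)*e^{-3*t}]]

A has Jordan form J = [[-3, 1, 0], [0, -3, 0], [0, 0, -3]] with A = PJP^{-1}, so e^{tA} = P e^{tJ} P^{-1}.

For a Jordan block J_k(λ), e^{tJ_k(λ)} = e^{λt} · (I + tN + t^2 N^2/2! + ... + t^{k-1} N^{k-1}/(k-1)!) where N is the nilpotent superdiagonal part.

Assembling the blocks and conjugating back gives the entries of e^{tA} as shown above.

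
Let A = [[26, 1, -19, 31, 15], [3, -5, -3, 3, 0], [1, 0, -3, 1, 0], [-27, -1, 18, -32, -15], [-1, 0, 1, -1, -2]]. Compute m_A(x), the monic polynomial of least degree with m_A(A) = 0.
The characteristic polynomial factors as (x + 2)^3(x + 5)^2. The minimal polynomial is ∏(x - λ)^{k_λ} where k_λ is the size of the largest Jordan block at λ.

For λ = -5: rank(A + 5I) = 4, and the largest Jordan block has size 2 (the smallest k with rank((A + 5I)^k) = rank((A + 5I)^(k+1))).
For λ = -2: rank(A + 2I) = 3, and the largest Jordan block has size 2 (the smallest k with rank((A + 2I)^k) = rank((A + 2I)^(k+1))).

So m_A(x) = (x + 2)^2(x + 5)^2.

m_A(x) = (x + 2)^2(x + 5)^2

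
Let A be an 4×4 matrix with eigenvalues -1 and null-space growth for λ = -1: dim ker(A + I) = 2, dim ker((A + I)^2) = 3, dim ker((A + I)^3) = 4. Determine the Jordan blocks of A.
Jordan blocks: (-1, 3), (-1, 1)

λ = -1: successive nullity increments [2, 1, 1] count blocks of size ≥ k; block sizes are [3, 1].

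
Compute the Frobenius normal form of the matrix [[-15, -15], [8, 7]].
R = [[0, -15], [1, -8]]

The invariant factors of A (the non-unit diagonal entries of the Smith normal form of xI - A over ℚ[x]) are (x + 3)(x + 5), each dividing the next. The characteristic polynomial is their product, (x + 3)(x + 5).

The rational canonical form is the block-diagonal matrix of companion matrices C(f_i):
R = [[0, -15], [1, -8]].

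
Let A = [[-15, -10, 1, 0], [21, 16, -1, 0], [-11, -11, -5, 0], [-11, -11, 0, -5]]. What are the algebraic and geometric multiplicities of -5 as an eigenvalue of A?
The characteristic polynomial is (x - 6)(x + 5)^3, so the factor x + 5 appears with exponent 3: the algebraic multiplicity is 3.

rank(A + 5I) = 2, so the eigenspace has dimension 4 - 2 = 2: the geometric multiplicity is 2.

Since 2 < 3, A is not diagonalizable.

algebraic multiplicity 3, geometric multiplicity 2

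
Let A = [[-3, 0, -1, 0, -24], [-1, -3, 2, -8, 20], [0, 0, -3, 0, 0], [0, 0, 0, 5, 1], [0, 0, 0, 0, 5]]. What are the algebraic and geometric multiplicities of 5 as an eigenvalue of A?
algebraic multiplicity 2, geometric multiplicity 1

The characteristic polynomial is (x - 5)^2(x + 3)^3, so the factor x - 5 appears with exponent 2: the algebraic multiplicity is 2.

rank(A - 5I) = 4, so the eigenspace has dimension 5 - 4 = 1: the geometric multiplicity is 1.

Since 1 < 2, A is not diagonalizable.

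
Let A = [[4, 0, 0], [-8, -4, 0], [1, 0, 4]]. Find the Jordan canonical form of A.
The characteristic polynomial is det(xI - A) = (x - 4)^2(x + 4), so the eigenvalues are -4 (algebraic multiplicity 1), 4 (algebraic multiplicity 2).

For λ = -4: algebraic multiplicity 1 gives one 1×1 block.

For λ = 4: rank(A - 4I) = 2, rank((A - 4I)^2) = 1. The eigenspace has dimension 3 - 2 = 1, so there is 1 Jordan block; the rank sequence gives block sizes [2].

Assembling the blocks gives the Jordan form J above.

J = [[-4, 0, 0], [0, 4, 1], [0, 0, 4]]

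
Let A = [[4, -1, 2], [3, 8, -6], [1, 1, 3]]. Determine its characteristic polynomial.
xI - A = [[x - 4, 1, -2], [-3, x - 8, 6], [-1, -1, x - 3]].

Expanding det(xI - A) along the first row:
det(xI - A) = + (x - 4)·det([[x - 8, 6], [-1, x - 3]]) - (1)·det([[-3, 6], [-1, x - 3]]) + (-2)·det([[-3, x - 8], [-1, -1]]).

Evaluating gives χ_A(x) = x^3 - 15x^2 + 75x - 125 = (x - 5)^3.

χ_A(x) = (x - 5)^3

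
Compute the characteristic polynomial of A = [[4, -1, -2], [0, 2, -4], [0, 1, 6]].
χ_A(x) = (x - 4)^3

xI - A = [[x - 4, 1, 2], [0, x - 2, 4], [0, -1, x - 6]].

Expanding det(xI - A) along the first row:
det(xI - A) = + (x - 4)·det([[x - 2, 4], [-1, x - 6]]) - (1)·det([[0, 4], [0, x - 6]]) + (2)·det([[0, x - 2], [0, -1]]).

Evaluating gives χ_A(x) = x^3 - 12x^2 + 48x - 64 = (x - 4)^3.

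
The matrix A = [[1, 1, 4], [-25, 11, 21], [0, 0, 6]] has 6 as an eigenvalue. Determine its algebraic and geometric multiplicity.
algebraic multiplicity 3, geometric multiplicity 1

The characteristic polynomial is (x - 6)^3, so the factor x - 6 appears with exponent 3: the algebraic multiplicity is 3.

rank(A - 6I) = 2, so the eigenspace has dimension 3 - 2 = 1: the geometric multiplicity is 1.

Since 1 < 3, A is not diagonalizable.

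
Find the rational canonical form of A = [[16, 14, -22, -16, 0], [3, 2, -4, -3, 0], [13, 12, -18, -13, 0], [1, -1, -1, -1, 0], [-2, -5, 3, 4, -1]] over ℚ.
The invariant factors of A (the non-unit diagonal entries of the Smith normal form of xI - A over ℚ[x]) are x(x + 1), x^2(x + 1), each dividing the next. The characteristic polynomial is their product, x^3(x + 1)^2.

The rational canonical form is the block-diagonal matrix of companion matrices C(f_i):
R = [[0, 0, 0, 0, 0], [1, -1, 0, 0, 0], [0, 0, 0, 0, 0], [0, 0, 1, 0, 0], [0, 0, 0, 1, -1]].

R = [[0, 0, 0, 0, 0], [1, -1, 0, 0, 0], [0, 0, 0, 0, 0], [0, 0, 1, 0, 0], [0, 0, 0, 1, -1]]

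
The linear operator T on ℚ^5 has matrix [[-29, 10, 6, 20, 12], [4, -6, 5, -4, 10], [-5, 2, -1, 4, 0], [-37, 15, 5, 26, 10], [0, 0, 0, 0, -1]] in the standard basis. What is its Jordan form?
The characteristic polynomial is det(xI - A) = (x + 1)^3(x + 4)^2, so the eigenvalues are -4 (algebraic multiplicity 2), -1 (algebraic multiplicity 3).

For λ = -4: rank(A + 4I) = 4, rank((A + 4I)^2) = 3. The eigenspace has dimension 5 - 4 = 1, so there is 1 Jordan block; the rank sequence gives block sizes [2].

For λ = -1: rank(A + I) = 3, rank((A + I)^2) = 2. The eigenspace has dimension 5 - 3 = 2, so there are 2 Jordan blocks; the rank sequence gives block sizes [2, 1].

Assembling the blocks gives the Jordan form J above.

J = [[-4, 1, 0, 0, 0], [0, -4, 0, 0, 0], [0, 0, -1, 1, 0], [0, 0, 0, -1, 0], [0, 0, 0, 0, -1]]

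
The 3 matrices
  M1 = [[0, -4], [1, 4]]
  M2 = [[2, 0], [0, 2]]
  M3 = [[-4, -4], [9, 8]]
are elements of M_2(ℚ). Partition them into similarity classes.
Characteristic polynomials: χ_{M1} = (x - 2)^2, χ_{M2} = (x - 2)^2, χ_{M3} = (x - 2)^2.

{M1, M3}: invariant factors (x - 2)^2.

{M2}: invariant factors x - 2, x - 2.

Matrices are similar if and only if their invariant-factor lists agree; the partition into similarity classes is {M1, M3}, {M2}.

2 classes: {M1, M3}, {M2}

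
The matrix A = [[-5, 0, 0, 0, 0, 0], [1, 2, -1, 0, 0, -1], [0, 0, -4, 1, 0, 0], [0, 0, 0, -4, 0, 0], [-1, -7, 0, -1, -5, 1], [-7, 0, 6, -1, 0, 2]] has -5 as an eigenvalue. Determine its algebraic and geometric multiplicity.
algebraic multiplicity 2, geometric multiplicity 2

The characteristic polynomial is (x - 2)^2(x + 4)^2(x + 5)^2, so the factor x + 5 appears with exponent 2: the algebraic multiplicity is 2.

rank(A + 5I) = 4, so the eigenspace has dimension 6 - 4 = 2: the geometric multiplicity is 2.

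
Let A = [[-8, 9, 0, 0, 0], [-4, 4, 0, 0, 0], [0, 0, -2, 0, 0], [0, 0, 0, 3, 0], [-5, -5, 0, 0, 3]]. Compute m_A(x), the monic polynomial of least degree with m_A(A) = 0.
m_A(x) = (x - 3)(x + 2)^2

The characteristic polynomial factors as (x - 3)^2(x + 2)^3. The minimal polynomial is ∏(x - λ)^{k_λ} where k_λ is the size of the largest Jordan block at λ.

For λ = -2: rank(A + 2I) = 3, and the largest Jordan block has size 2 (the smallest k with rank((A + 2I)^k) = rank((A + 2I)^(k+1))).
For λ = 3: rank(A - 3I) = 3, and the largest Jordan block has size 1 (the smallest k with rank((A - 3I)^k) = rank((A - 3I)^(k+1))).

So m_A(x) = (x - 3)(x + 2)^2.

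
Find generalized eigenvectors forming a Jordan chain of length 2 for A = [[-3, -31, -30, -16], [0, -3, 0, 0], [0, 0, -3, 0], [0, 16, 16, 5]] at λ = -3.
v_1 = [[-2, 1, 0, -2]]^T, v_2 = [[1, 0, 0, 0]]^T

We seek v_1 ∈ ker((A + 3I)^2) \ ker(A + 3I), then set v_{i+1} = (A + 3I) v_i.

One such chain is v_1 = [[-2, 1, 0, -2]]^T, v_2 = [[1, 0, 0, 0]]^T. Check: (A + 3I) v_2 = [[0, 0, 0, 0]]^T = 0.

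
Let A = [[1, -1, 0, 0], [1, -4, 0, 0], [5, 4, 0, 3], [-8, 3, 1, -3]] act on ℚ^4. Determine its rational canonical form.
The invariant factors of A (the non-unit diagonal entries of the Smith normal form of xI - A over ℚ[x]) are x^2 + 3x - 3, x^2 + 3x - 3, each dividing the next. The characteristic polynomial is their product, (x^2 + 3x - 3)^2.

The rational canonical form is the block-diagonal matrix of companion matrices C(f_i):
R = [[0, 3, 0, 0], [1, -3, 0, 0], [0, 0, 0, 3], [0, 0, 1, -3]].

Note the characteristic polynomial does not split into linear factors over ℚ, so A has no Jordan form over ℚ; the rational canonical form exists over any field.

R = [[0, 3, 0, 0], [1, -3, 0, 0], [0, 0, 0, 3], [0, 0, 1, -3]]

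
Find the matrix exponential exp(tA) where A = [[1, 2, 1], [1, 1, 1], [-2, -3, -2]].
A has Jordan form J = [[0, 1, 0], [0, 0, 1], [0, 0, 0]] with A = PJP^{-1}, so e^{tA} = P e^{tJ} P^{-1}.

For a Jordan block J_k(λ), e^{tJ_k(λ)} = e^{λt} · (I + tN + t^2 N^2/2! + ... + t^{k-1} N^{k-1}/(k-1)!) where N is the nilpotent superdiagonal part.

Assembling the blocks and conjugating back gives the entries of e^{tA} as shown above.

e^{tA} = [[t^2/2 + t + 1, t*(t + 4)/2, t*(t + 2)/2], [t, t + 1, t], [t*(-t - 4)/2, t*(-t - 6)/2, -t^2/2 - 2*t + 1]]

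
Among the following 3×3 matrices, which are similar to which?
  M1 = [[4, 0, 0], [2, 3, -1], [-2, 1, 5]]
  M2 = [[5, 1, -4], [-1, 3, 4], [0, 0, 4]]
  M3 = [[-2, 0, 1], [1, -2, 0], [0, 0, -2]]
Characteristic polynomials: χ_{M1} = (x - 4)^3, χ_{M2} = (x - 4)^3, χ_{M3} = (x + 2)^3.

{M1, M2}: invariant factors x - 4, (x - 4)^2.

{M3}: invariant factors (x + 2)^3.

Matrices are similar if and only if their invariant-factor lists agree; the partition into similarity classes is {M1, M2}, {M3}.

2 classes: {M1, M2}, {M3}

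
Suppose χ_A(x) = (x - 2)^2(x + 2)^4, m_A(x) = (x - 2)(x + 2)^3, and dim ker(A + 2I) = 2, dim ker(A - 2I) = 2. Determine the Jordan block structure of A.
λ = -2: algebraic multiplicity 4 (exponent in χ_A), largest block size 3 (exponent in m_A), 2 blocks (geometric multiplicity). These force block sizes [3, 1].
λ = 2: algebraic multiplicity 2 (exponent in χ_A), largest block size 1 (exponent in m_A), 2 blocks (geometric multiplicity). These force block sizes [1, 1].

Jordan blocks: (-2, 3), (-2, 1), (2, 1), (2, 1)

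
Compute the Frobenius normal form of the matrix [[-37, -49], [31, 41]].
R = [[0, -2], [1, 4]]

The invariant factors of A (the non-unit diagonal entries of the Smith normal form of xI - A over ℚ[x]) are x^2 - 4x + 2, each dividing the next. The characteristic polynomial is their product, x^2 - 4x + 2.

The rational canonical form is the block-diagonal matrix of companion matrices C(f_i):
R = [[0, -2], [1, 4]].

Note the characteristic polynomial does not split into linear factors over ℚ, so A has no Jordan form over ℚ; the rational canonical form exists over any field.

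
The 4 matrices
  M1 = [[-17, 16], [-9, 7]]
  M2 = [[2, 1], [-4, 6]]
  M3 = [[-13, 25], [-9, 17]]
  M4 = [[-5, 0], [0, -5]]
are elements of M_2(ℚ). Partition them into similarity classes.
Characteristic polynomials: χ_{M1} = (x + 5)^2, χ_{M2} = (x - 4)^2, χ_{M3} = (x - 2)^2, χ_{M4} = (x + 5)^2.

{M1}: invariant factors (x + 5)^2.

{M2}: invariant factors (x - 4)^2.

{M3}: invariant factors (x - 2)^2.

{M4}: invariant factors x + 5, x + 5.

Matrices are similar if and only if their invariant-factor lists agree; the partition into similarity classes is {M1}, {M2}, {M3}, {M4}.

4 classes: {M1}, {M2}, {M3}, {M4}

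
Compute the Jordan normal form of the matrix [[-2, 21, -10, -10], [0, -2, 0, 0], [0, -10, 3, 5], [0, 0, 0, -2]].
The characteristic polynomial is det(xI - A) = (x - 3)(x + 2)^3, so the eigenvalues are -2 (algebraic multiplicity 3), 3 (algebraic multiplicity 1).

For λ = -2: rank(A + 2I) = 2, rank((A + 2I)^2) = 1. The eigenspace has dimension 4 - 2 = 2, so there are 2 Jordan blocks; the rank sequence gives block sizes [2, 1].

For λ = 3: algebraic multiplicity 1 gives one 1×1 block.

Assembling the blocks gives the Jordan form J above.

J = [[-2, 1, 0, 0], [0, -2, 0, 0], [0, 0, -2, 0], [0, 0, 0, 3]]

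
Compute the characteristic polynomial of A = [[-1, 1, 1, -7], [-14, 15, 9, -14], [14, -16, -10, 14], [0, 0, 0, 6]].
χ_A(x) = (x - 6)^2(x + 1)^2

xI - A = [[x + 1, -1, -1, 7], [14, x - 15, -9, 14], [-14, 16, x + 10, -14], [0, 0, 0, x - 6]].

Expanding det(xI - A) along the first row:
det(xI - A) = + (x + 1)·det([[x - 15, -9, 14], [16, x + 10, -14], [0, 0, x - 6]]) - (-1)·det([[14, -9, 14], [-14, x + 10, -14], [0, 0, x - 6]]) + (-1)·det([[14, x - 15, 14], [-14, 16, -14], [0, 0, x - 6]]) - (7)·det([[14, x - 15, -9], [-14, 16, x + 10], [0, 0, 0]]).

Evaluating gives χ_A(x) = x^4 - 10x^3 + 13x^2 + 60x + 36 = (x - 6)^2(x + 1)^2.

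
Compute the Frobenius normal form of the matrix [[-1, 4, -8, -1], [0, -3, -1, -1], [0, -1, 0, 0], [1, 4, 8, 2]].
The invariant factors of A (the non-unit diagonal entries of the Smith normal form of xI - A over ℚ[x]) are (x^2 + x - 1)^2, each dividing the next. The characteristic polynomial is their product, (x^2 + x - 1)^2.

The rational canonical form is the block-diagonal matrix of companion matrices C(f_i):
R = [[0, 0, 0, -1], [1, 0, 0, 2], [0, 1, 0, 1], [0, 0, 1, -2]].

Note the characteristic polynomial does not split into linear factors over ℚ, so A has no Jordan form over ℚ; the rational canonical form exists over any field.

R = [[0, 0, 0, -1], [1, 0, 0, 2], [0, 1, 0, 1], [0, 0, 1, -2]]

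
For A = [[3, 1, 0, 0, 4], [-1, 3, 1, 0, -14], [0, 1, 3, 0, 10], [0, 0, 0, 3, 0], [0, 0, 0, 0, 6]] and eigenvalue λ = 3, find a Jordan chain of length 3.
v_1 = [[0, 0, 1, 0, 0]]^T, v_2 = [[0, 1, 0, 0, 0]]^T, v_3 = [[1, 0, 1, 0, 0]]^T

We seek v_1 ∈ ker((A - 3I)^3) \ ker((A - 3I)^2), then set v_{i+1} = (A - 3I) v_i.

One such chain is v_1 = [[0, 0, 1, 0, 0]]^T, v_2 = [[0, 1, 0, 0, 0]]^T, v_3 = [[1, 0, 1, 0, 0]]^T. Check: (A - 3I) v_3 = [[0, 0, 0, 0, 0]]^T = 0.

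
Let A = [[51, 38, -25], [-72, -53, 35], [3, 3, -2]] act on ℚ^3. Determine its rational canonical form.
R = [[0, 0, -6], [1, 0, -7], [0, 1, -4]]

The invariant factors of A (the non-unit diagonal entries of the Smith normal form of xI - A over ℚ[x]) are (x + 2)(x^2 + 2x + 3), each dividing the next. The characteristic polynomial is their product, (x + 2)(x^2 + 2x + 3).

The rational canonical form is the block-diagonal matrix of companion matrices C(f_i):
R = [[0, 0, -6], [1, 0, -7], [0, 1, -4]].

Note the characteristic polynomial does not split into linear factors over ℚ, so A has no Jordan form over ℚ; the rational canonical form exists over any field.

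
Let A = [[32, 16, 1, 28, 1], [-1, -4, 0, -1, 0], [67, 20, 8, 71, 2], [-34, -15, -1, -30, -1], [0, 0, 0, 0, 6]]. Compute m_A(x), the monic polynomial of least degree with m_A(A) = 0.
m_A(x) = (x - 6)^2(x + 3)^2

The characteristic polynomial factors as (x - 6)^3(x + 3)^2. The minimal polynomial is ∏(x - λ)^{k_λ} where k_λ is the size of the largest Jordan block at λ.

For λ = -3: rank(A + 3I) = 4, and the largest Jordan block has size 2 (the smallest k with rank((A + 3I)^k) = rank((A + 3I)^(k+1))).
For λ = 6: rank(A - 6I) = 3, and the largest Jordan block has size 2 (the smallest k with rank((A - 6I)^k) = rank((A - 6I)^(k+1))).

So m_A(x) = (x - 6)^2(x + 3)^2.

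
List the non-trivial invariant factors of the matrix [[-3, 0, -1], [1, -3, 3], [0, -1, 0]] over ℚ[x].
(x + 2)^3

The Jordan structure of A has elementary divisors (x + 2)^3. Arranging the block sizes at each eigenvalue in decreasing order and taking row products gives the invariant factors.

Invariant factors (smallest first, each dividing the next): (x + 2)^3.

Check: the last factor (x + 2)^3 is the minimal polynomial, and the product (x + 2)^3 is the characteristic polynomial.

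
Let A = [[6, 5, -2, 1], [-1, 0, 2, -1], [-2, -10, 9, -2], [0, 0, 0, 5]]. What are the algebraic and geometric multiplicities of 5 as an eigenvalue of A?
algebraic multiplicity 4, geometric multiplicity 3

The characteristic polynomial is (x - 5)^4, so the factor x - 5 appears with exponent 4: the algebraic multiplicity is 4.

rank(A - 5I) = 1, so the eigenspace has dimension 4 - 1 = 3: the geometric multiplicity is 3.

Since 3 < 4, A is not diagonalizable.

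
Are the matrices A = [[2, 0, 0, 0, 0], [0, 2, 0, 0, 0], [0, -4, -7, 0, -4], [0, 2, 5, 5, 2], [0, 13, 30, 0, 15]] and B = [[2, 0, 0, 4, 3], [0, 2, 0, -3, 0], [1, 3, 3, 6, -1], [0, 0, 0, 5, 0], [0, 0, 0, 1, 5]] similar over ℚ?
Yes.

Two matrices over a field are similar if and only if they have the same invariant factors.

Both A and B have characteristic polynomial (x - 5)^2(x - 3)(x - 2)^2 and minimal polynomial (x - 5)^2(x - 3)(x - 2). Computing further, both have invariant factors x - 2, (x - 5)^2(x - 3)(x - 2). Hence A and B are similar.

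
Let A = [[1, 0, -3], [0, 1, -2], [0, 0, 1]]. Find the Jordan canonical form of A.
J = [[1, 1, 0], [0, 1, 0], [0, 0, 1]]

The characteristic polynomial is det(xI - A) = (x - 1)^3, so the eigenvalues are 1 (algebraic multiplicity 3).

For λ = 1: rank(A - I) = 1, rank((A - I)^2) = 0. The eigenspace has dimension 3 - 1 = 2, so there are 2 Jordan blocks; the rank sequence gives block sizes [2, 1].

Assembling the blocks gives the Jordan form J above.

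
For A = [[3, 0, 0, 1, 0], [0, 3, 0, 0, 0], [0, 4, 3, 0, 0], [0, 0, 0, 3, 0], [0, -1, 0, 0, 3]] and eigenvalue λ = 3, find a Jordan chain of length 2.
We seek v_1 ∈ ker((A - 3I)^2) \ ker(A - 3I), then set v_{i+1} = (A - 3I) v_i.

One such chain is v_1 = [[3, 0, 0, 1, 0]]^T, v_2 = [[1, 0, 0, 0, 0]]^T. Check: (A - 3I) v_2 = [[0, 0, 0, 0, 0]]^T = 0.

v_1 = [[3, 0, 0, 1, 0]]^T, v_2 = [[1, 0, 0, 0, 0]]^T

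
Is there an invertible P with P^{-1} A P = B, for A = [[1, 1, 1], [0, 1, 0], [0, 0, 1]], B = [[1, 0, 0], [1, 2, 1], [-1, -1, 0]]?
Two matrices over a field are similar if and only if they have the same invariant factors.

Both A and B have characteristic polynomial (x - 1)^3 and minimal polynomial (x - 1)^2. Computing further, both have invariant factors x - 1, (x - 1)^2. Hence A and B are similar.

Yes.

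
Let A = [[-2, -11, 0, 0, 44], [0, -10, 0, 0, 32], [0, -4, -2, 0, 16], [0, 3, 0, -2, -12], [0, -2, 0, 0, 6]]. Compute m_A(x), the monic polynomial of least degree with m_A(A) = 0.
m_A(x) = (x + 2)^2

The characteristic polynomial factors as (x + 2)^5. The minimal polynomial is ∏(x - λ)^{k_λ} where k_λ is the size of the largest Jordan block at λ.

For λ = -2: rank(A + 2I) = 1, and the largest Jordan block has size 2 (the smallest k with rank((A + 2I)^k) = rank((A + 2I)^(k+1))).

So m_A(x) = (x + 2)^2.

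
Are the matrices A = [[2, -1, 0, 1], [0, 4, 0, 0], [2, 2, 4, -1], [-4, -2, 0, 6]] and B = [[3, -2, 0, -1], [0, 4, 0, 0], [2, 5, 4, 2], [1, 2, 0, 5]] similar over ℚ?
Two matrices over a field are similar if and only if they have the same invariant factors.

Both A and B have characteristic polynomial (x - 4)^4 and minimal polynomial (x - 4)^2. Computing further, both have invariant factors (x - 4)^2, (x - 4)^2. Hence A and B are similar.

Yes.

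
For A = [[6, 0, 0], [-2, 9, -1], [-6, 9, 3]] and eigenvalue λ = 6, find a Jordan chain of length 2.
v_1 = [[1, 1, 2]]^T, v_2 = [[0, -1, -3]]^T

We seek v_1 ∈ ker((A - 6I)^2) \ ker(A - 6I), then set v_{i+1} = (A - 6I) v_i.

One such chain is v_1 = [[1, 1, 2]]^T, v_2 = [[0, -1, -3]]^T. Check: (A - 6I) v_2 = [[0, 0, 0]]^T = 0.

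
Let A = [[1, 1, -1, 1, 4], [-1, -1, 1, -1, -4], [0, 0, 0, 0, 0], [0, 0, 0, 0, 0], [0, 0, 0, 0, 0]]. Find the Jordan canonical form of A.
J = [[0, 1, 0, 0, 0], [0, 0, 0, 0, 0], [0, 0, 0, 0, 0], [0, 0, 0, 0, 0], [0, 0, 0, 0, 0]]

The characteristic polynomial is det(xI - A) = x^5, so the eigenvalues are 0 (algebraic multiplicity 5).

For λ = 0: rank(A) = 1, rank(A^2) = 0. The eigenspace has dimension 5 - 1 = 4, so there are 4 Jordan blocks; the rank sequence gives block sizes [2, 1, 1, 1].

Assembling the blocks gives the Jordan form J above.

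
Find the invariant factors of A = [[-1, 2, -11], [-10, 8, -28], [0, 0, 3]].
The Jordan structure of A has elementary divisors (x - 3)^2, (x - 4). Arranging the block sizes at each eigenvalue in decreasing order and taking row products gives the invariant factors.

Invariant factors (smallest first, each dividing the next): (x - 4)(x - 3)^2.

Check: the last factor (x - 4)(x - 3)^2 is the minimal polynomial, and the product (x - 4)(x - 3)^2 is the characteristic polynomial.

(x - 4)(x - 3)^2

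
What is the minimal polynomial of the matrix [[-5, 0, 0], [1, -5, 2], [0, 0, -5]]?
m_A(x) = (x + 5)^2

The characteristic polynomial factors as (x + 5)^3. The minimal polynomial is ∏(x - λ)^{k_λ} where k_λ is the size of the largest Jordan block at λ.

For λ = -5: rank(A + 5I) = 1, and the largest Jordan block has size 2 (the smallest k with rank((A + 5I)^k) = rank((A + 5I)^(k+1))).

So m_A(x) = (x + 5)^2.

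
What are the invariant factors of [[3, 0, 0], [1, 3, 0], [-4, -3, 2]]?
(x - 3)^2(x - 2)

The Jordan structure of A has elementary divisors (x - 2), (x - 3)^2. Arranging the block sizes at each eigenvalue in decreasing order and taking row products gives the invariant factors.

Invariant factors (smallest first, each dividing the next): (x - 3)^2(x - 2).

Check: the last factor (x - 3)^2(x - 2) is the minimal polynomial, and the product (x - 3)^2(x - 2) is the characteristic polynomial.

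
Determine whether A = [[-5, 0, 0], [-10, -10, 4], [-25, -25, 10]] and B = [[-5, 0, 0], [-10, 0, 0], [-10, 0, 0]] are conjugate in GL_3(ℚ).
No.

Both have characteristic polynomial x^2(x + 5), but the minimal polynomial of A is x^2(x + 5) while the minimal polynomial of B is x(x + 5). The minimal polynomial is a similarity invariant, so A and B are not similar.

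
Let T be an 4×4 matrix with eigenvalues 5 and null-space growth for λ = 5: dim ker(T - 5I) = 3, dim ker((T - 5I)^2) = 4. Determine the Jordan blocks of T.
λ = 5: successive nullity increments [3, 1] count blocks of size ≥ k; block sizes are [2, 1, 1].

Jordan blocks: (5, 2), (5, 1), (5, 1)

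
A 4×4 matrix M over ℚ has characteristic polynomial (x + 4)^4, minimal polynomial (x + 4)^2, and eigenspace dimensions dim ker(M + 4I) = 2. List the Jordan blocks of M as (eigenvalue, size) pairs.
Jordan blocks: (-4, 2), (-4, 2)

λ = -4: algebraic multiplicity 4 (exponent in χ_M), largest block size 2 (exponent in m_M), 2 blocks (geometric multiplicity). These force block sizes [2, 2].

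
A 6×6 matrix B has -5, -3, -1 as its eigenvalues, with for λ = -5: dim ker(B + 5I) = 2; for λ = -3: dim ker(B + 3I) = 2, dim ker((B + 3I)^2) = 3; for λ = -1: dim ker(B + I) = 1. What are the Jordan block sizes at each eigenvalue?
λ = -5: successive nullity increments [2] count blocks of size ≥ k; block sizes are [1, 1].
λ = -3: successive nullity increments [2, 1] count blocks of size ≥ k; block sizes are [2, 1].
λ = -1: successive nullity increments [1] count blocks of size ≥ k; block sizes are [1].

Jordan blocks: (-5, 1), (-5, 1), (-3, 2), (-3, 1), (-1, 1)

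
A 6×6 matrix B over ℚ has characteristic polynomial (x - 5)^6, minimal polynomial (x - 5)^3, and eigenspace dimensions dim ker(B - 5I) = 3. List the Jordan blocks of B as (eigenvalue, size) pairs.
Jordan blocks: (5, 3), (5, 2), (5, 1)

λ = 5: algebraic multiplicity 6 (exponent in χ_B), largest block size 3 (exponent in m_B), 3 blocks (geometric multiplicity). These force block sizes [3, 2, 1].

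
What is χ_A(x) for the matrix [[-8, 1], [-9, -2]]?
xI - A = [[x + 8, -1], [9, x + 2]].

Expanding det(xI - A) along the first row:
det(xI - A) = + (x + 8)·det([[x + 2]]) - (-1)·det([[9]]).

Evaluating gives χ_A(x) = x^2 + 10x + 25 = (x + 5)^2.

χ_A(x) = (x + 5)^2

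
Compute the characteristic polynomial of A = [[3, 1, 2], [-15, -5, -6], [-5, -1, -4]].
χ_A(x) = (x + 2)^3

xI - A = [[x - 3, -1, -2], [15, x + 5, 6], [5, 1, x + 4]].

Expanding det(xI - A) along the first row:
det(xI - A) = + (x - 3)·det([[x + 5, 6], [1, x + 4]]) - (-1)·det([[15, 6], [5, x + 4]]) + (-2)·det([[15, x + 5], [5, 1]]).

Evaluating gives χ_A(x) = x^3 + 6x^2 + 12x + 8 = (x + 2)^3.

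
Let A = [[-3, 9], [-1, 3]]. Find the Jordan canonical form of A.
The characteristic polynomial is det(xI - A) = x^2, so the eigenvalues are 0 (algebraic multiplicity 2).

For λ = 0: rank(A) = 1, rank(A^2) = 0. The eigenspace has dimension 2 - 1 = 1, so there is 1 Jordan block; the rank sequence gives block sizes [2].

Assembling the blocks gives the Jordan form J above.

J = [[0, 1], [0, 0]]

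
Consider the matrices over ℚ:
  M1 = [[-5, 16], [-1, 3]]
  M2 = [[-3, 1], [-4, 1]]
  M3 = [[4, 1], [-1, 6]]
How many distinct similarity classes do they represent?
2 classes: {M1, M2}, {M3}

Characteristic polynomials: χ_{M1} = (x + 1)^2, χ_{M2} = (x + 1)^2, χ_{M3} = (x - 5)^2.

{M1, M2}: invariant factors (x + 1)^2.

{M3}: invariant factors (x - 5)^2.

Matrices are similar if and only if their invariant-factor lists agree; the partition into similarity classes is {M1, M2}, {M3}.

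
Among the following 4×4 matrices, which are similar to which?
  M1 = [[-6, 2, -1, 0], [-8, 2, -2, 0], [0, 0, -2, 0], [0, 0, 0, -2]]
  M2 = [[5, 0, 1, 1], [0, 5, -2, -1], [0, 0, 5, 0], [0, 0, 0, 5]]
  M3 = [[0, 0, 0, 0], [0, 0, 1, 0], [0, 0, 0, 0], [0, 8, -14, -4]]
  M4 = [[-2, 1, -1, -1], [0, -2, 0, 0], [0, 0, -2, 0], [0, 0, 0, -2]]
3 classes: {M1, M4}, {M2}, {M3}

Characteristic polynomials: χ_{M1} = (x + 2)^4, χ_{M2} = (x - 5)^4, χ_{M3} = x^3(x + 4), χ_{M4} = (x + 2)^4.

{M1, M4}: invariant factors x + 2, x + 2, (x + 2)^2.

{M2}: invariant factors (x - 5)^2, (x - 5)^2.

{M3}: invariant factors x, x^2(x + 4).

Matrices are similar if and only if their invariant-factor lists agree; the partition into similarity classes is {M1, M4}, {M2}, {M3}.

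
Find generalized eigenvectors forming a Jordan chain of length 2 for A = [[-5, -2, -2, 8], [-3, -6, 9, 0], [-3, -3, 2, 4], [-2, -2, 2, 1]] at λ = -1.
v_1 = [[2, 0, 1, 1]]^T, v_2 = [[-2, 3, 1, 0]]^T

We seek v_1 ∈ ker((A + I)^2) \ ker(A + I), then set v_{i+1} = (A + I) v_i.

One such chain is v_1 = [[2, 0, 1, 1]]^T, v_2 = [[-2, 3, 1, 0]]^T. Check: (A + I) v_2 = [[0, 0, 0, 0]]^T = 0.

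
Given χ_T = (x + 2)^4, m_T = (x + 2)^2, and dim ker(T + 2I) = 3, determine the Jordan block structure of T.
Jordan blocks: (-2, 2), (-2, 1), (-2, 1)

λ = -2: algebraic multiplicity 4 (exponent in χ_T), largest block size 2 (exponent in m_T), 3 blocks (geometric multiplicity). These force block sizes [2, 1, 1].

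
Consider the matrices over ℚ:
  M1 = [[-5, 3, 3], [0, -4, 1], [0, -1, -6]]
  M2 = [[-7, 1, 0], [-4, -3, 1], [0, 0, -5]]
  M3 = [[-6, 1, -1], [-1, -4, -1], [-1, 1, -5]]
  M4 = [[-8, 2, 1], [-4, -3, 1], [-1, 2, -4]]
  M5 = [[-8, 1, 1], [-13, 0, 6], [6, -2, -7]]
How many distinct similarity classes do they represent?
Characteristic polynomials: χ_{M1} = (x + 5)^3, χ_{M2} = (x + 5)^3, χ_{M3} = (x + 5)^3, χ_{M4} = (x + 5)^3, χ_{M5} = (x + 5)^3.

{M1}: invariant factors x + 5, (x + 5)^2.

{M2, M3, M4, M5}: invariant factors (x + 5)^3.

Matrices are similar if and only if their invariant-factor lists agree; the partition into similarity classes is {M1}, {M2, M3, M4, M5}.

2 classes: {M1}, {M2, M3, M4, M5}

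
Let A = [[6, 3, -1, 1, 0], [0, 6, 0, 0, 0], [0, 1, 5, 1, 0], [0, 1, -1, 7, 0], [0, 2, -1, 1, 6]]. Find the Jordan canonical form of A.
J = [[6, 1, 0, 0, 0], [0, 6, 0, 0, 0], [0, 0, 6, 1, 0], [0, 0, 0, 6, 0], [0, 0, 0, 0, 6]]

The characteristic polynomial is det(xI - A) = (x - 6)^5, so the eigenvalues are 6 (algebraic multiplicity 5).

For λ = 6: rank(A - 6I) = 2, rank((A - 6I)^2) = 0. The eigenspace has dimension 5 - 2 = 3, so there are 3 Jordan blocks; the rank sequence gives block sizes [2, 2, 1].

Assembling the blocks gives the Jordan form J above.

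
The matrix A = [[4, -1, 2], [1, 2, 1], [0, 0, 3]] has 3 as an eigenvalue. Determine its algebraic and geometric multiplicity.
algebraic multiplicity 3, geometric multiplicity 1

The characteristic polynomial is (x - 3)^3, so the factor x - 3 appears with exponent 3: the algebraic multiplicity is 3.

rank(A - 3I) = 2, so the eigenspace has dimension 3 - 2 = 1: the geometric multiplicity is 1.

Since 1 < 3, A is not diagonalizable.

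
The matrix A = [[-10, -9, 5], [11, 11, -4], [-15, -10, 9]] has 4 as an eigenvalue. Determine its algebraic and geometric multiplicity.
algebraic multiplicity 1, geometric multiplicity 1

The characteristic polynomial is (x - 4)(x - 3)^2, so the factor x - 4 appears with exponent 1: the algebraic multiplicity is 1.

rank(A - 4I) = 2, so the eigenspace has dimension 3 - 2 = 1: the geometric multiplicity is 1.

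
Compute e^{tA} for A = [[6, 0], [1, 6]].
e^{tA} = [[e^{6*t}, 0], [t*e^{6*t}, e^{6*t}]]

A has Jordan form J = [[6, 1], [0, 6]] with A = PJP^{-1}, so e^{tA} = P e^{tJ} P^{-1}.

For a Jordan block J_k(λ), e^{tJ_k(λ)} = e^{λt} · (I + tN + t^2 N^2/2! + ... + t^{k-1} N^{k-1}/(k-1)!) where N is the nilpotent superdiagonal part.

Assembling the blocks and conjugating back gives the entries of e^{tA} as shown above.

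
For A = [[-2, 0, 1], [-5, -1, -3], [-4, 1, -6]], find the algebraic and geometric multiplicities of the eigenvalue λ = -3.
algebraic multiplicity 3, geometric multiplicity 1

The characteristic polynomial is (x + 3)^3, so the factor x + 3 appears with exponent 3: the algebraic multiplicity is 3.

rank(A + 3I) = 2, so the eigenspace has dimension 3 - 2 = 1: the geometric multiplicity is 1.

Since 1 < 3, A is not diagonalizable.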